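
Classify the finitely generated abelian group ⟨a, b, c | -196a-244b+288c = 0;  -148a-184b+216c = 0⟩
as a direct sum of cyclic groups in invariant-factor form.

rank_ℚ(R)=2; free=3−2=1
SNF(R) diag = [4, 12] → torsion [4, 12]

Answer: M ≅ ℤ^1 ⊕ ℤ/4 ⊕ ℤ/12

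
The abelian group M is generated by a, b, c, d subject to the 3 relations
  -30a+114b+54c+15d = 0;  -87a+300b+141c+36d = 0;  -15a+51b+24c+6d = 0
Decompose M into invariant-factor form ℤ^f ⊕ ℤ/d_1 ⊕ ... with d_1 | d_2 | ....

Answer: M ≅ ℤ^1 ⊕ ℤ/3 ⊕ ℤ/3 ⊕ ℤ/3

Derivation:
rank_ℚ(R)=3; free=4−3=1
SNF(R) diag = [3, 3, 3] → torsion [3, 3, 3]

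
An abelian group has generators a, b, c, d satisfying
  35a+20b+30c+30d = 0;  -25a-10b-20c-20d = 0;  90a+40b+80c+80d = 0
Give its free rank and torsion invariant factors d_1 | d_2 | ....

rank_ℚ(R)=3; free=4−3=1
SNF(R) diag = [5, 10, 20] → torsion [5, 10, 20]

Answer: M ≅ ℤ^1 ⊕ ℤ/5 ⊕ ℤ/10 ⊕ ℤ/20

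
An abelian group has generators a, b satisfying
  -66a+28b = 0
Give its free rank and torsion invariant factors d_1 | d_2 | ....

Answer: M ≅ ℤ^1 ⊕ ℤ/2

Derivation:
rank_ℚ(R)=1; free=2−1=1
SNF(R) diag = [2] → torsion [2]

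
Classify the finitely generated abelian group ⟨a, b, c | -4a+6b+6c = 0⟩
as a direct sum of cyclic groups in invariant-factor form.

Answer: M ≅ ℤ^2 ⊕ ℤ/2

Derivation:
rank_ℚ(R)=1; free=3−1=2
SNF(R) diag = [2] → torsion [2]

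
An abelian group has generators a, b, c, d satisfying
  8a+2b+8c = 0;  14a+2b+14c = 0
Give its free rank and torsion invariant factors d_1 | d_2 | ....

Answer: M ≅ ℤ^2 ⊕ ℤ/2 ⊕ ℤ/6

Derivation:
rank_ℚ(R)=2; free=4−2=2
SNF(R) diag = [2, 6] → torsion [2, 6]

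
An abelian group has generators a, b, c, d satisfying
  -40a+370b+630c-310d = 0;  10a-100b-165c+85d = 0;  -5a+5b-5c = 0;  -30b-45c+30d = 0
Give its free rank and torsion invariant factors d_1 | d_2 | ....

Answer: M ≅ ℤ/5 ⊕ ℤ/5 ⊕ ℤ/15 ⊕ ℤ/30

Derivation:
rank_ℚ(R)=4; free=4−4=0
SNF(R) diag = [5, 5, 15, 30] → torsion [5, 5, 15, 30]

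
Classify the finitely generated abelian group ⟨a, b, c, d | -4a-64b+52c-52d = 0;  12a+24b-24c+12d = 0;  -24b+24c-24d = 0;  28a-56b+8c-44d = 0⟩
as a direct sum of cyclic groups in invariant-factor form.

rank_ℚ(R)=4; free=4−4=0
SNF(R) diag = [4, 12, 24, 24] → torsion [4, 12, 24, 24]

Answer: M ≅ ℤ/4 ⊕ ℤ/12 ⊕ ℤ/24 ⊕ ℤ/24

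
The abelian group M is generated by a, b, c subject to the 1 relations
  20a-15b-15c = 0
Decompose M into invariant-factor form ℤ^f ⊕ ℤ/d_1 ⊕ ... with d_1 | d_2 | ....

rank_ℚ(R)=1; free=3−1=2
SNF(R) diag = [5] → torsion [5]

Answer: M ≅ ℤ^2 ⊕ ℤ/5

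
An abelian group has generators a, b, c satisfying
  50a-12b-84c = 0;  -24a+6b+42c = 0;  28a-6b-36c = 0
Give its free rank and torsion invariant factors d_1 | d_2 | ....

rank_ℚ(R)=3; free=3−3=0
SNF(R) diag = [2, 6, 6] → torsion [2, 6, 6]

Answer: M ≅ ℤ/2 ⊕ ℤ/6 ⊕ ℤ/6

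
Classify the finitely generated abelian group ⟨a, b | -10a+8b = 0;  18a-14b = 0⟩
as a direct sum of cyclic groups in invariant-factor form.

Answer: M ≅ ℤ/2 ⊕ ℤ/2

Derivation:
rank_ℚ(R)=2; free=2−2=0
SNF(R) diag = [2, 2] → torsion [2, 2]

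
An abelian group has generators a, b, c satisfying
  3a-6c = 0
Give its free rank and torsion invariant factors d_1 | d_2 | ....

Answer: M ≅ ℤ^2 ⊕ ℤ/3

Derivation:
rank_ℚ(R)=1; free=3−1=2
SNF(R) diag = [3] → torsion [3]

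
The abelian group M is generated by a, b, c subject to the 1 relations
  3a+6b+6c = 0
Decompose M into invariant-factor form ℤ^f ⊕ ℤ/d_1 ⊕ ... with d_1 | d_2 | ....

Answer: M ≅ ℤ^2 ⊕ ℤ/3

Derivation:
rank_ℚ(R)=1; free=3−1=2
SNF(R) diag = [3] → torsion [3]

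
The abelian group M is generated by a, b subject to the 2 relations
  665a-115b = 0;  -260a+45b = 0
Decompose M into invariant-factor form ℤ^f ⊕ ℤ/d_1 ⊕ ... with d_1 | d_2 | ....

Answer: M ≅ ℤ/5 ⊕ ℤ/5

Derivation:
rank_ℚ(R)=2; free=2−2=0
SNF(R) diag = [5, 5] → torsion [5, 5]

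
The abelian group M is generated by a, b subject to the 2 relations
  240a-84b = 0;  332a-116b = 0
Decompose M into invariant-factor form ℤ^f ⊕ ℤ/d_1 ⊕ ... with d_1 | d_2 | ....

Answer: M ≅ ℤ/4 ⊕ ℤ/12

Derivation:
rank_ℚ(R)=2; free=2−2=0
SNF(R) diag = [4, 12] → torsion [4, 12]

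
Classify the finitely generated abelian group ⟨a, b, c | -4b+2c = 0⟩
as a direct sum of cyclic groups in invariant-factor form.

Answer: M ≅ ℤ^2 ⊕ ℤ/2

Derivation:
rank_ℚ(R)=1; free=3−1=2
SNF(R) diag = [2] → torsion [2]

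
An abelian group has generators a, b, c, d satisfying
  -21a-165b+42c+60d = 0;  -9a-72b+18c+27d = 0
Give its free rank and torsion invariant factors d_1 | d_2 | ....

rank_ℚ(R)=2; free=4−2=2
SNF(R) diag = [3, 9] → torsion [3, 9]

Answer: M ≅ ℤ^2 ⊕ ℤ/3 ⊕ ℤ/9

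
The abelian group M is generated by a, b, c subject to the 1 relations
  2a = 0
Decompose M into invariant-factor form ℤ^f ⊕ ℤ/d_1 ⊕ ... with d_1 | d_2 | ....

rank_ℚ(R)=1; free=3−1=2
SNF(R) diag = [2] → torsion [2]

Answer: M ≅ ℤ^2 ⊕ ℤ/2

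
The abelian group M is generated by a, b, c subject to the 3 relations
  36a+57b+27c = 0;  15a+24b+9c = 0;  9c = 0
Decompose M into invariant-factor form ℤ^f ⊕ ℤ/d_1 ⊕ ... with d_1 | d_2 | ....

Answer: M ≅ ℤ/3 ⊕ ℤ/3 ⊕ ℤ/9

Derivation:
rank_ℚ(R)=3; free=3−3=0
SNF(R) diag = [3, 3, 9] → torsion [3, 3, 9]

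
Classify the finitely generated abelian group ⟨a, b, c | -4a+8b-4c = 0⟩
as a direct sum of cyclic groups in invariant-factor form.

Answer: M ≅ ℤ^2 ⊕ ℤ/4

Derivation:
rank_ℚ(R)=1; free=3−1=2
SNF(R) diag = [4] → torsion [4]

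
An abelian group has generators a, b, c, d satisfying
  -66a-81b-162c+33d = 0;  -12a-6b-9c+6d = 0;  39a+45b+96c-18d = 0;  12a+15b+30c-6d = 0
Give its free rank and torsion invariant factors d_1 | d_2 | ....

Answer: M ≅ ℤ/3 ⊕ ℤ/3 ⊕ ℤ/3 ⊕ ℤ/3

Derivation:
rank_ℚ(R)=4; free=4−4=0
SNF(R) diag = [3, 3, 3, 3] → torsion [3, 3, 3, 3]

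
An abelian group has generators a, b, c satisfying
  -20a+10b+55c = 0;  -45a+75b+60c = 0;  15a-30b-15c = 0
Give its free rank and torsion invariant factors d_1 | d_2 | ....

Answer: M ≅ ℤ/5 ⊕ ℤ/15 ⊕ ℤ/15

Derivation:
rank_ℚ(R)=3; free=3−3=0
SNF(R) diag = [5, 15, 15] → torsion [5, 15, 15]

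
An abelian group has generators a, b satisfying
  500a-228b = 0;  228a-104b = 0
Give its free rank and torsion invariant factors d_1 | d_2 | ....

rank_ℚ(R)=2; free=2−2=0
SNF(R) diag = [4, 4] → torsion [4, 4]

Answer: M ≅ ℤ/4 ⊕ ℤ/4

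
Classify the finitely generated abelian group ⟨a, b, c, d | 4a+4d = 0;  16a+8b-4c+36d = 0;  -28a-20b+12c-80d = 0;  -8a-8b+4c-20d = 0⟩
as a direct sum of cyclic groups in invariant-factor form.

Answer: M ≅ ℤ/4 ⊕ ℤ/4 ⊕ ℤ/4 ⊕ ℤ/8

Derivation:
rank_ℚ(R)=4; free=4−4=0
SNF(R) diag = [4, 4, 4, 8] → torsion [4, 4, 4, 8]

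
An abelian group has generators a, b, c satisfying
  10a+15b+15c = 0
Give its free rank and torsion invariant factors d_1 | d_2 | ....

rank_ℚ(R)=1; free=3−1=2
SNF(R) diag = [5] → torsion [5]

Answer: M ≅ ℤ^2 ⊕ ℤ/5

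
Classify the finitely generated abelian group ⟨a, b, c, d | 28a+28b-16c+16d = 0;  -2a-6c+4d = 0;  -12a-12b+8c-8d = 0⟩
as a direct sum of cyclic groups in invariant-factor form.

rank_ℚ(R)=3; free=4−3=1
SNF(R) diag = [2, 4, 8] → torsion [2, 4, 8]

Answer: M ≅ ℤ^1 ⊕ ℤ/2 ⊕ ℤ/4 ⊕ ℤ/8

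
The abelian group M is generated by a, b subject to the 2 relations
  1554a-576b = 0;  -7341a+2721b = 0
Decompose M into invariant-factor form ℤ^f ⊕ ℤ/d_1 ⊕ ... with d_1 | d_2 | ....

Answer: M ≅ ℤ/3 ⊕ ℤ/6

Derivation:
rank_ℚ(R)=2; free=2−2=0
SNF(R) diag = [3, 6] → torsion [3, 6]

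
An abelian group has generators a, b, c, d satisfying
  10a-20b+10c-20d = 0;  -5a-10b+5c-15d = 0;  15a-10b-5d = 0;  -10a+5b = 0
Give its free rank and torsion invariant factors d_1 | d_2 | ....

rank_ℚ(R)=4; free=4−4=0
SNF(R) diag = [5, 5, 5, 10] → torsion [5, 5, 5, 10]

Answer: M ≅ ℤ/5 ⊕ ℤ/5 ⊕ ℤ/5 ⊕ ℤ/10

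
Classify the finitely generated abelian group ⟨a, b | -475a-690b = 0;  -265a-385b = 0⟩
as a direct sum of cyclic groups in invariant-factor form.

rank_ℚ(R)=2; free=2−2=0
SNF(R) diag = [5, 5] → torsion [5, 5]

Answer: M ≅ ℤ/5 ⊕ ℤ/5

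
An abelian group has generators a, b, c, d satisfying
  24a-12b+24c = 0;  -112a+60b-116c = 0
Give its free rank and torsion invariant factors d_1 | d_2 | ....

Answer: M ≅ ℤ^2 ⊕ ℤ/4 ⊕ ℤ/12

Derivation:
rank_ℚ(R)=2; free=4−2=2
SNF(R) diag = [4, 12] → torsion [4, 12]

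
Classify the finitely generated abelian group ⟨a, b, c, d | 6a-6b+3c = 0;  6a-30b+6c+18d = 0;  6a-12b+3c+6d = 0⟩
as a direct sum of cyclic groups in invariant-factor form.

rank_ℚ(R)=3; free=4−3=1
SNF(R) diag = [3, 6, 6] → torsion [3, 6, 6]

Answer: M ≅ ℤ^1 ⊕ ℤ/3 ⊕ ℤ/6 ⊕ ℤ/6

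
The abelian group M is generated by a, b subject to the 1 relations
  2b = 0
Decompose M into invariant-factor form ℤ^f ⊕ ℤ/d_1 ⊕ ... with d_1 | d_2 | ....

Answer: M ≅ ℤ^1 ⊕ ℤ/2

Derivation:
rank_ℚ(R)=1; free=2−1=1
SNF(R) diag = [2] → torsion [2]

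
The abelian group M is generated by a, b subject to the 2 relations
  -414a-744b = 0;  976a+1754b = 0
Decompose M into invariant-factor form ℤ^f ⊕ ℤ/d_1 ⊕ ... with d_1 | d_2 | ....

rank_ℚ(R)=2; free=2−2=0
SNF(R) diag = [2, 6] → torsion [2, 6]

Answer: M ≅ ℤ/2 ⊕ ℤ/6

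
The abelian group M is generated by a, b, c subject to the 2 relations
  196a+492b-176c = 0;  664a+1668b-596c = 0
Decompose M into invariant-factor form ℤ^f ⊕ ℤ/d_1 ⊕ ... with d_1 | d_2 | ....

rank_ℚ(R)=2; free=3−2=1
SNF(R) diag = [4, 12] → torsion [4, 12]

Answer: M ≅ ℤ^1 ⊕ ℤ/4 ⊕ ℤ/12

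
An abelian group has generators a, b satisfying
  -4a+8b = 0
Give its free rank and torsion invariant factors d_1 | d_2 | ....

rank_ℚ(R)=1; free=2−1=1
SNF(R) diag = [4] → torsion [4]

Answer: M ≅ ℤ^1 ⊕ ℤ/4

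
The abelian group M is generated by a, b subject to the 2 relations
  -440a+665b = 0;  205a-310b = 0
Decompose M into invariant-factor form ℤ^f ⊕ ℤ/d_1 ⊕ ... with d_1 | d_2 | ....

rank_ℚ(R)=2; free=2−2=0
SNF(R) diag = [5, 15] → torsion [5, 15]

Answer: M ≅ ℤ/5 ⊕ ℤ/15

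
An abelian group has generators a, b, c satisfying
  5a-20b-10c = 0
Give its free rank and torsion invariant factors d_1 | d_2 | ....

Answer: M ≅ ℤ^2 ⊕ ℤ/5

Derivation:
rank_ℚ(R)=1; free=3−1=2
SNF(R) diag = [5] → torsion [5]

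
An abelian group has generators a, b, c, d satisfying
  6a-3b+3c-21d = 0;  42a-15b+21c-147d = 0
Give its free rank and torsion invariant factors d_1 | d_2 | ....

rank_ℚ(R)=2; free=4−2=2
SNF(R) diag = [3, 6] → torsion [3, 6]

Answer: M ≅ ℤ^2 ⊕ ℤ/3 ⊕ ℤ/6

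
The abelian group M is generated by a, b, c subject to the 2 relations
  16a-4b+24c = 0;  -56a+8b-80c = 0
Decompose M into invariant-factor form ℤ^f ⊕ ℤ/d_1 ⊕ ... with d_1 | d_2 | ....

rank_ℚ(R)=2; free=3−2=1
SNF(R) diag = [4, 8] → torsion [4, 8]

Answer: M ≅ ℤ^1 ⊕ ℤ/4 ⊕ ℤ/8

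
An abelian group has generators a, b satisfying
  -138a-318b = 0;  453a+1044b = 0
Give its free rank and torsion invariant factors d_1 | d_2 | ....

Answer: M ≅ ℤ/3 ⊕ ℤ/6

Derivation:
rank_ℚ(R)=2; free=2−2=0
SNF(R) diag = [3, 6] → torsion [3, 6]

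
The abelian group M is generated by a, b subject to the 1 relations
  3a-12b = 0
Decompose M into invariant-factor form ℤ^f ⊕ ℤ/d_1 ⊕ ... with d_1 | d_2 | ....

Answer: M ≅ ℤ^1 ⊕ ℤ/3

Derivation:
rank_ℚ(R)=1; free=2−1=1
SNF(R) diag = [3] → torsion [3]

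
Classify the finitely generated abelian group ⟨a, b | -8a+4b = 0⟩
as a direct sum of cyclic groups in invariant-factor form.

rank_ℚ(R)=1; free=2−1=1
SNF(R) diag = [4] → torsion [4]

Answer: M ≅ ℤ^1 ⊕ ℤ/4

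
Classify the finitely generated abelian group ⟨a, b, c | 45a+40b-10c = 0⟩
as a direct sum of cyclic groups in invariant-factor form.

rank_ℚ(R)=1; free=3−1=2
SNF(R) diag = [5] → torsion [5]

Answer: M ≅ ℤ^2 ⊕ ℤ/5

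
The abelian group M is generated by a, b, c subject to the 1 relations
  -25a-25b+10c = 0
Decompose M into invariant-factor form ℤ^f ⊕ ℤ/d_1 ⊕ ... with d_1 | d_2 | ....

Answer: M ≅ ℤ^2 ⊕ ℤ/5

Derivation:
rank_ℚ(R)=1; free=3−1=2
SNF(R) diag = [5] → torsion [5]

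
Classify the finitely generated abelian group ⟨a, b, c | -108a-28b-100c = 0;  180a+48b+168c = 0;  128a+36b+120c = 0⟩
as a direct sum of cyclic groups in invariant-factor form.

Answer: M ≅ ℤ/4 ⊕ ℤ/4 ⊕ ℤ/12

Derivation:
rank_ℚ(R)=3; free=3−3=0
SNF(R) diag = [4, 4, 12] → torsion [4, 4, 12]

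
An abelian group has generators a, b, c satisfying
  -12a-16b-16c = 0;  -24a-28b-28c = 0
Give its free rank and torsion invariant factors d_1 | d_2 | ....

rank_ℚ(R)=2; free=3−2=1
SNF(R) diag = [4, 12] → torsion [4, 12]

Answer: M ≅ ℤ^1 ⊕ ℤ/4 ⊕ ℤ/12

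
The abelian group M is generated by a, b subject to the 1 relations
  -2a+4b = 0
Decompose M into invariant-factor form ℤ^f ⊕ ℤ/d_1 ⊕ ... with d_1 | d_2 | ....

Answer: M ≅ ℤ^1 ⊕ ℤ/2

Derivation:
rank_ℚ(R)=1; free=2−1=1
SNF(R) diag = [2] → torsion [2]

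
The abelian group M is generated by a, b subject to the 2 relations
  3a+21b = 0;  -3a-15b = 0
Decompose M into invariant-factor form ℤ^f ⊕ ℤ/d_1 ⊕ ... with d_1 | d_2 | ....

Answer: M ≅ ℤ/3 ⊕ ℤ/6

Derivation:
rank_ℚ(R)=2; free=2−2=0
SNF(R) diag = [3, 6] → torsion [3, 6]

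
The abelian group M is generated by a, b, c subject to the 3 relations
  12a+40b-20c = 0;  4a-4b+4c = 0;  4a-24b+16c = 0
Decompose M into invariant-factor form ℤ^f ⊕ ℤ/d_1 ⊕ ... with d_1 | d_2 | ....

Answer: M ≅ ℤ/4 ⊕ ℤ/4 ⊕ ℤ/4

Derivation:
rank_ℚ(R)=3; free=3−3=0
SNF(R) diag = [4, 4, 4] → torsion [4, 4, 4]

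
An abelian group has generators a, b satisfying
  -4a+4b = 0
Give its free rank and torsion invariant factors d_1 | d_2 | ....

rank_ℚ(R)=1; free=2−1=1
SNF(R) diag = [4] → torsion [4]

Answer: M ≅ ℤ^1 ⊕ ℤ/4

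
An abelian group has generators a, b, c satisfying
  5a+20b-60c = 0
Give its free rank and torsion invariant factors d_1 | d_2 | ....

rank_ℚ(R)=1; free=3−1=2
SNF(R) diag = [5] → torsion [5]

Answer: M ≅ ℤ^2 ⊕ ℤ/5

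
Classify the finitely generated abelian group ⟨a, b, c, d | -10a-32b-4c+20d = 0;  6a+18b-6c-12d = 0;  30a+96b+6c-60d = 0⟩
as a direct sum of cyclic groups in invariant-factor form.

rank_ℚ(R)=3; free=4−3=1
SNF(R) diag = [2, 6, 6] → torsion [2, 6, 6]

Answer: M ≅ ℤ^1 ⊕ ℤ/2 ⊕ ℤ/6 ⊕ ℤ/6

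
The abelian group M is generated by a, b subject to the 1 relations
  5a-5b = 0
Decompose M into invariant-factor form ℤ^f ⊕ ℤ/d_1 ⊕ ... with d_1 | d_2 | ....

rank_ℚ(R)=1; free=2−1=1
SNF(R) diag = [5] → torsion [5]

Answer: M ≅ ℤ^1 ⊕ ℤ/5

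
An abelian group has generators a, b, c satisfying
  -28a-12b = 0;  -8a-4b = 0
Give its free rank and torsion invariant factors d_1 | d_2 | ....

Answer: M ≅ ℤ^1 ⊕ ℤ/4 ⊕ ℤ/4

Derivation:
rank_ℚ(R)=2; free=3−2=1
SNF(R) diag = [4, 4] → torsion [4, 4]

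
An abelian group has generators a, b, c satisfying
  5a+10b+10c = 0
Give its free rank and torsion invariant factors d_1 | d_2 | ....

rank_ℚ(R)=1; free=3−1=2
SNF(R) diag = [5] → torsion [5]

Answer: M ≅ ℤ^2 ⊕ ℤ/5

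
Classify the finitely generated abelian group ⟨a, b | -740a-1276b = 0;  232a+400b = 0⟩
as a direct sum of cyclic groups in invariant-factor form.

rank_ℚ(R)=2; free=2−2=0
SNF(R) diag = [4, 8] → torsion [4, 8]

Answer: M ≅ ℤ/4 ⊕ ℤ/8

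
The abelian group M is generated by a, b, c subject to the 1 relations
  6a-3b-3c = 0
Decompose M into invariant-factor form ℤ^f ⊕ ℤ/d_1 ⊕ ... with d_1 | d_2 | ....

Answer: M ≅ ℤ^2 ⊕ ℤ/3

Derivation:
rank_ℚ(R)=1; free=3−1=2
SNF(R) diag = [3] → torsion [3]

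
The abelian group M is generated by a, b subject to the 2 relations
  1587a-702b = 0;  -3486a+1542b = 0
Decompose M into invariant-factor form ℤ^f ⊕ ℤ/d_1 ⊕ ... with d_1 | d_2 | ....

rank_ℚ(R)=2; free=2−2=0
SNF(R) diag = [3, 6] → torsion [3, 6]

Answer: M ≅ ℤ/3 ⊕ ℤ/6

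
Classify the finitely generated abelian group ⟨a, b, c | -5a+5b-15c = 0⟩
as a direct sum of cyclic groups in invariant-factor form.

rank_ℚ(R)=1; free=3−1=2
SNF(R) diag = [5] → torsion [5]

Answer: M ≅ ℤ^2 ⊕ ℤ/5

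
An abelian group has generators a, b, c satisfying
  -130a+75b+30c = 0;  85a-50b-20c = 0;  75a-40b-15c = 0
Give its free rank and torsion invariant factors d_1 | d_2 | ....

rank_ℚ(R)=3; free=3−3=0
SNF(R) diag = [5, 5, 5] → torsion [5, 5, 5]

Answer: M ≅ ℤ/5 ⊕ ℤ/5 ⊕ ℤ/5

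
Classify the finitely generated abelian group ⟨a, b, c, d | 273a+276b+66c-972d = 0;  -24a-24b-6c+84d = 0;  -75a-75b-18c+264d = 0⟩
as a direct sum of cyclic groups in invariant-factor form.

rank_ℚ(R)=3; free=4−3=1
SNF(R) diag = [3, 3, 6] → torsion [3, 3, 6]

Answer: M ≅ ℤ^1 ⊕ ℤ/3 ⊕ ℤ/3 ⊕ ℤ/6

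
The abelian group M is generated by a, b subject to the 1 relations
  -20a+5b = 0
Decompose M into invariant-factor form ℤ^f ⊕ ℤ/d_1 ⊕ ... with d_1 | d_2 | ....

Answer: M ≅ ℤ^1 ⊕ ℤ/5

Derivation:
rank_ℚ(R)=1; free=2−1=1
SNF(R) diag = [5] → torsion [5]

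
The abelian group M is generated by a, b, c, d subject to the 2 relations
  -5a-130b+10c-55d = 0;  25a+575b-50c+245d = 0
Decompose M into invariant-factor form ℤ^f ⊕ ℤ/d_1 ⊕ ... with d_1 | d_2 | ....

rank_ℚ(R)=2; free=4−2=2
SNF(R) diag = [5, 15] → torsion [5, 15]

Answer: M ≅ ℤ^2 ⊕ ℤ/5 ⊕ ℤ/15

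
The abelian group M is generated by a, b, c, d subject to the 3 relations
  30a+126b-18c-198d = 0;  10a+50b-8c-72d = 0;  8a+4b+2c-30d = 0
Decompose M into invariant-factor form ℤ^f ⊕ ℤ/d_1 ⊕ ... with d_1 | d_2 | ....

Answer: M ≅ ℤ^1 ⊕ ℤ/2 ⊕ ℤ/6 ⊕ ℤ/12

Derivation:
rank_ℚ(R)=3; free=4−3=1
SNF(R) diag = [2, 6, 12] → torsion [2, 6, 12]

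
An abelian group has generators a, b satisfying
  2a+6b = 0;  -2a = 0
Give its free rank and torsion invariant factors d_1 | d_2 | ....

Answer: M ≅ ℤ/2 ⊕ ℤ/6

Derivation:
rank_ℚ(R)=2; free=2−2=0
SNF(R) diag = [2, 6] → torsion [2, 6]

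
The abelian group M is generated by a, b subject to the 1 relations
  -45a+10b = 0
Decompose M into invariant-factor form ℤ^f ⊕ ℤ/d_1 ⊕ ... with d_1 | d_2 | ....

Answer: M ≅ ℤ^1 ⊕ ℤ/5

Derivation:
rank_ℚ(R)=1; free=2−1=1
SNF(R) diag = [5] → torsion [5]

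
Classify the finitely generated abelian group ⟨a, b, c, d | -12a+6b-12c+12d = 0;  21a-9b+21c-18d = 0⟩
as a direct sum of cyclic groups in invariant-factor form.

rank_ℚ(R)=2; free=4−2=2
SNF(R) diag = [3, 6] → torsion [3, 6]

Answer: M ≅ ℤ^2 ⊕ ℤ/3 ⊕ ℤ/6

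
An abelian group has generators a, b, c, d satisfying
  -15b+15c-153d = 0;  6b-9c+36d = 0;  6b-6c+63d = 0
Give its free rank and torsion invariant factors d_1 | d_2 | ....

Answer: M ≅ ℤ^1 ⊕ ℤ/3 ⊕ ℤ/3 ⊕ ℤ/9

Derivation:
rank_ℚ(R)=3; free=4−3=1
SNF(R) diag = [3, 3, 9] → torsion [3, 3, 9]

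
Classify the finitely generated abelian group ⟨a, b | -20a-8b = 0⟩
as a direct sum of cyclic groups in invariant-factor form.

Answer: M ≅ ℤ^1 ⊕ ℤ/4

Derivation:
rank_ℚ(R)=1; free=2−1=1
SNF(R) diag = [4] → torsion [4]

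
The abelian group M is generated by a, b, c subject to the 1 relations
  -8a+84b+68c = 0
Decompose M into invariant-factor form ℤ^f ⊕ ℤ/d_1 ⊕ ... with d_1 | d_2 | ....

Answer: M ≅ ℤ^2 ⊕ ℤ/4

Derivation:
rank_ℚ(R)=1; free=3−1=2
SNF(R) diag = [4] → torsion [4]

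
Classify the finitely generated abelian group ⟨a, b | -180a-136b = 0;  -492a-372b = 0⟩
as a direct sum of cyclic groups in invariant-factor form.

Answer: M ≅ ℤ/4 ⊕ ℤ/12

Derivation:
rank_ℚ(R)=2; free=2−2=0
SNF(R) diag = [4, 12] → torsion [4, 12]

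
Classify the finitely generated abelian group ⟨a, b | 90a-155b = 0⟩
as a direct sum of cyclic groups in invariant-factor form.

rank_ℚ(R)=1; free=2−1=1
SNF(R) diag = [5] → torsion [5]

Answer: M ≅ ℤ^1 ⊕ ℤ/5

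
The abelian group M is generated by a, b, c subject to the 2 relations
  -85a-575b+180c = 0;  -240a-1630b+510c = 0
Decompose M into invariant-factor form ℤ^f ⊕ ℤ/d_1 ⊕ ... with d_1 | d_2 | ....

rank_ℚ(R)=2; free=3−2=1
SNF(R) diag = [5, 10] → torsion [5, 10]

Answer: M ≅ ℤ^1 ⊕ ℤ/5 ⊕ ℤ/10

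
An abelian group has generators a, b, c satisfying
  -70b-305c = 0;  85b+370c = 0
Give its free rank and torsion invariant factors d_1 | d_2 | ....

rank_ℚ(R)=2; free=3−2=1
SNF(R) diag = [5, 5] → torsion [5, 5]

Answer: M ≅ ℤ^1 ⊕ ℤ/5 ⊕ ℤ/5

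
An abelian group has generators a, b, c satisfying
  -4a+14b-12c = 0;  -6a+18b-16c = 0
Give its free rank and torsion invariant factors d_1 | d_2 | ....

Answer: M ≅ ℤ^1 ⊕ ℤ/2 ⊕ ℤ/2

Derivation:
rank_ℚ(R)=2; free=3−2=1
SNF(R) diag = [2, 2] → torsion [2, 2]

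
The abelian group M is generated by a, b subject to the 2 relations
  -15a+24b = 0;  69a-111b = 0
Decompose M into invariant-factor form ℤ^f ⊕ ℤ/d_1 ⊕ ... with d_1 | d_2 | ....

rank_ℚ(R)=2; free=2−2=0
SNF(R) diag = [3, 3] → torsion [3, 3]

Answer: M ≅ ℤ/3 ⊕ ℤ/3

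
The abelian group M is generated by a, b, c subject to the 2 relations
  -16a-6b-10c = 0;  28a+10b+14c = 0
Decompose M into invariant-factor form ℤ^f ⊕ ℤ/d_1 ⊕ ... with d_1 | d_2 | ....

rank_ℚ(R)=2; free=3−2=1
SNF(R) diag = [2, 4] → torsion [2, 4]

Answer: M ≅ ℤ^1 ⊕ ℤ/2 ⊕ ℤ/4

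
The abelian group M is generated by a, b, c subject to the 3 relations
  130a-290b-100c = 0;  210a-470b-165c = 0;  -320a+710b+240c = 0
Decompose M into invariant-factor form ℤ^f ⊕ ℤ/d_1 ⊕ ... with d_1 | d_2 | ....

Answer: M ≅ ℤ/5 ⊕ ℤ/10 ⊕ ℤ/10

Derivation:
rank_ℚ(R)=3; free=3−3=0
SNF(R) diag = [5, 10, 10] → torsion [5, 10, 10]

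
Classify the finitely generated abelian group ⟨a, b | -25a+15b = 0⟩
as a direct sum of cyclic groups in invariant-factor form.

rank_ℚ(R)=1; free=2−1=1
SNF(R) diag = [5] → torsion [5]

Answer: M ≅ ℤ^1 ⊕ ℤ/5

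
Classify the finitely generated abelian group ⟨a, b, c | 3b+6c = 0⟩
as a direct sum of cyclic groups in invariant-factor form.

rank_ℚ(R)=1; free=3−1=2
SNF(R) diag = [3] → torsion [3]

Answer: M ≅ ℤ^2 ⊕ ℤ/3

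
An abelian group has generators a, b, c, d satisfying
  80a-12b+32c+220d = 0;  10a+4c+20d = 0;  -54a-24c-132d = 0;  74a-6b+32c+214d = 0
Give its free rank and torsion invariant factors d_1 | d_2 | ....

Answer: M ≅ ℤ/2 ⊕ ℤ/6 ⊕ ℤ/12 ⊕ ℤ/24

Derivation:
rank_ℚ(R)=4; free=4−4=0
SNF(R) diag = [2, 6, 12, 24] → torsion [2, 6, 12, 24]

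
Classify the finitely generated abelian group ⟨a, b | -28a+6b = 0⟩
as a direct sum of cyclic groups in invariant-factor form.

rank_ℚ(R)=1; free=2−1=1
SNF(R) diag = [2] → torsion [2]

Answer: M ≅ ℤ^1 ⊕ ℤ/2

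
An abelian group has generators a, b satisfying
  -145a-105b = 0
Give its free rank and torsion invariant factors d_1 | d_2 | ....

rank_ℚ(R)=1; free=2−1=1
SNF(R) diag = [5] → torsion [5]

Answer: M ≅ ℤ^1 ⊕ ℤ/5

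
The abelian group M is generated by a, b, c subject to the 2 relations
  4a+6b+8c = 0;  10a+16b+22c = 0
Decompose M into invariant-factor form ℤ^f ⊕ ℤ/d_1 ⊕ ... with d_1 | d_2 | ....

rank_ℚ(R)=2; free=3−2=1
SNF(R) diag = [2, 2] → torsion [2, 2]

Answer: M ≅ ℤ^1 ⊕ ℤ/2 ⊕ ℤ/2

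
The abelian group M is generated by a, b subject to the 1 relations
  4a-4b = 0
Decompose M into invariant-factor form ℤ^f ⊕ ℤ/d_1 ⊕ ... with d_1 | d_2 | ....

rank_ℚ(R)=1; free=2−1=1
SNF(R) diag = [4] → torsion [4]

Answer: M ≅ ℤ^1 ⊕ ℤ/4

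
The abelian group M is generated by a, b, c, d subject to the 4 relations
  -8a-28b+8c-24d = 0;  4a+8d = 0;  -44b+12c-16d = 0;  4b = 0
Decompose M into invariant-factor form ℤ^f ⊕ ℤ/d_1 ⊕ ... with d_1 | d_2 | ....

rank_ℚ(R)=4; free=4−4=0
SNF(R) diag = [4, 4, 4, 8] → torsion [4, 4, 4, 8]

Answer: M ≅ ℤ/4 ⊕ ℤ/4 ⊕ ℤ/4 ⊕ ℤ/8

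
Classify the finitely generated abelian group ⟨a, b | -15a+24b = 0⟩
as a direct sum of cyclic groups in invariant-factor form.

Answer: M ≅ ℤ^1 ⊕ ℤ/3

Derivation:
rank_ℚ(R)=1; free=2−1=1
SNF(R) diag = [3] → torsion [3]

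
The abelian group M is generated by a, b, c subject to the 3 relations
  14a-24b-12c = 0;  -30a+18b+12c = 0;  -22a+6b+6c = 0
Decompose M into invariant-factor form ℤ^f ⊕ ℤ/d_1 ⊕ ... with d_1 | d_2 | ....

Answer: M ≅ ℤ/2 ⊕ ℤ/6 ⊕ ℤ/6

Derivation:
rank_ℚ(R)=3; free=3−3=0
SNF(R) diag = [2, 6, 6] → torsion [2, 6, 6]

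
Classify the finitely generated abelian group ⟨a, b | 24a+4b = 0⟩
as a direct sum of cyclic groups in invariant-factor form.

Answer: M ≅ ℤ^1 ⊕ ℤ/4

Derivation:
rank_ℚ(R)=1; free=2−1=1
SNF(R) diag = [4] → torsion [4]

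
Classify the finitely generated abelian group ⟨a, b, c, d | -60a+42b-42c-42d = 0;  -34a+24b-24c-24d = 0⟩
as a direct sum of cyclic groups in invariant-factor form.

Answer: M ≅ ℤ^2 ⊕ ℤ/2 ⊕ ℤ/6

Derivation:
rank_ℚ(R)=2; free=4−2=2
SNF(R) diag = [2, 6] → torsion [2, 6]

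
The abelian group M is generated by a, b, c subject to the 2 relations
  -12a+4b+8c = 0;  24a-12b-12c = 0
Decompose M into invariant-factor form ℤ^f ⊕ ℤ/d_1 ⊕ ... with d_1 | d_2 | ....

rank_ℚ(R)=2; free=3−2=1
SNF(R) diag = [4, 12] → torsion [4, 12]

Answer: M ≅ ℤ^1 ⊕ ℤ/4 ⊕ ℤ/12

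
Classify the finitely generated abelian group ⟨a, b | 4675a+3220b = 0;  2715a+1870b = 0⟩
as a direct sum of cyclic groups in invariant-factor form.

rank_ℚ(R)=2; free=2−2=0
SNF(R) diag = [5, 10] → torsion [5, 10]

Answer: M ≅ ℤ/5 ⊕ ℤ/10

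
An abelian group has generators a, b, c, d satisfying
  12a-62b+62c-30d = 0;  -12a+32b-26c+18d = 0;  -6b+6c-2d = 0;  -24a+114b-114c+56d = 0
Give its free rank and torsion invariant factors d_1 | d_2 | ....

rank_ℚ(R)=4; free=4−4=0
SNF(R) diag = [2, 2, 6, 12] → torsion [2, 2, 6, 12]

Answer: M ≅ ℤ/2 ⊕ ℤ/2 ⊕ ℤ/6 ⊕ ℤ/12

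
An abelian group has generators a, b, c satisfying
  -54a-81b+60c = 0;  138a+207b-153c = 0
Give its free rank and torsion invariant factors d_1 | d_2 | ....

Answer: M ≅ ℤ^1 ⊕ ℤ/3 ⊕ ℤ/3

Derivation:
rank_ℚ(R)=2; free=3−2=1
SNF(R) diag = [3, 3] → torsion [3, 3]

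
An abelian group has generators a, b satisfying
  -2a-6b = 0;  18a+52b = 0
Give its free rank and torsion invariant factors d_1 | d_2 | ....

rank_ℚ(R)=2; free=2−2=0
SNF(R) diag = [2, 2] → torsion [2, 2]

Answer: M ≅ ℤ/2 ⊕ ℤ/2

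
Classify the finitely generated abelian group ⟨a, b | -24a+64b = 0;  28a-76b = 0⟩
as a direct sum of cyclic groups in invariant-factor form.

Answer: M ≅ ℤ/4 ⊕ ℤ/8

Derivation:
rank_ℚ(R)=2; free=2−2=0
SNF(R) diag = [4, 8] → torsion [4, 8]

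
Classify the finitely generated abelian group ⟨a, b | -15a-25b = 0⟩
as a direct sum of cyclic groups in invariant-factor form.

Answer: M ≅ ℤ^1 ⊕ ℤ/5

Derivation:
rank_ℚ(R)=1; free=2−1=1
SNF(R) diag = [5] → torsion [5]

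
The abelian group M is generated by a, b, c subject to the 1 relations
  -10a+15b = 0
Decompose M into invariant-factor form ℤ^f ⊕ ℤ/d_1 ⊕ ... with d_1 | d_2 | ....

Answer: M ≅ ℤ^2 ⊕ ℤ/5

Derivation:
rank_ℚ(R)=1; free=3−1=2
SNF(R) diag = [5] → torsion [5]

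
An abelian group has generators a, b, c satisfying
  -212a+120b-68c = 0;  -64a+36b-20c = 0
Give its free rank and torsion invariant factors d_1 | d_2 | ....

rank_ℚ(R)=2; free=3−2=1
SNF(R) diag = [4, 4] → torsion [4, 4]

Answer: M ≅ ℤ^1 ⊕ ℤ/4 ⊕ ℤ/4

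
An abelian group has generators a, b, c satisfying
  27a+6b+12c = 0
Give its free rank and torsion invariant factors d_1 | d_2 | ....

rank_ℚ(R)=1; free=3−1=2
SNF(R) diag = [3] → torsion [3]

Answer: M ≅ ℤ^2 ⊕ ℤ/3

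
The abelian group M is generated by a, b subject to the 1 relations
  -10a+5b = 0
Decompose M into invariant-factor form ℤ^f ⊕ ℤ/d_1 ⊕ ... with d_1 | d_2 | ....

Answer: M ≅ ℤ^1 ⊕ ℤ/5

Derivation:
rank_ℚ(R)=1; free=2−1=1
SNF(R) diag = [5] → torsion [5]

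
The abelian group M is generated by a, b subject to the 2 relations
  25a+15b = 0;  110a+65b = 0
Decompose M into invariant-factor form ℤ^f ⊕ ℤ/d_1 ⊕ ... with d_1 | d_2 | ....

rank_ℚ(R)=2; free=2−2=0
SNF(R) diag = [5, 5] → torsion [5, 5]

Answer: M ≅ ℤ/5 ⊕ ℤ/5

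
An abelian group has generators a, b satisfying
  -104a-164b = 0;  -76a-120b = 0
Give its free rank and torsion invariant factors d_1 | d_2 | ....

rank_ℚ(R)=2; free=2−2=0
SNF(R) diag = [4, 4] → torsion [4, 4]

Answer: M ≅ ℤ/4 ⊕ ℤ/4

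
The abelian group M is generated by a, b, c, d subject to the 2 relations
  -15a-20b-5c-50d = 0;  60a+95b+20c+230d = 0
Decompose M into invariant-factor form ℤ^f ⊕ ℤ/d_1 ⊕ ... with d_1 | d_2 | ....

rank_ℚ(R)=2; free=4−2=2
SNF(R) diag = [5, 15] → torsion [5, 15]

Answer: M ≅ ℤ^2 ⊕ ℤ/5 ⊕ ℤ/15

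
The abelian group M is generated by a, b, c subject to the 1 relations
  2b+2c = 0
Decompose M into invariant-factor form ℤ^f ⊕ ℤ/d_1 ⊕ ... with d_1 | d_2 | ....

rank_ℚ(R)=1; free=3−1=2
SNF(R) diag = [2] → torsion [2]

Answer: M ≅ ℤ^2 ⊕ ℤ/2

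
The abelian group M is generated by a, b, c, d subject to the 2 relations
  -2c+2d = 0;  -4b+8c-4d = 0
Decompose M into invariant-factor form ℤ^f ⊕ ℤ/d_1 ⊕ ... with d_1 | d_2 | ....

Answer: M ≅ ℤ^2 ⊕ ℤ/2 ⊕ ℤ/4

Derivation:
rank_ℚ(R)=2; free=4−2=2
SNF(R) diag = [2, 4] → torsion [2, 4]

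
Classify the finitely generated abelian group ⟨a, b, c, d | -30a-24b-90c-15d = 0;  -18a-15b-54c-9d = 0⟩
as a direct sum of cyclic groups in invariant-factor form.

rank_ℚ(R)=2; free=4−2=2
SNF(R) diag = [3, 3] → torsion [3, 3]

Answer: M ≅ ℤ^2 ⊕ ℤ/3 ⊕ ℤ/3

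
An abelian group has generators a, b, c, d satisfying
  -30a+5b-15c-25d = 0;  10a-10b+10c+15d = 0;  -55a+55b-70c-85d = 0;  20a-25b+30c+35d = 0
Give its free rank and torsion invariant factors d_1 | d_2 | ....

rank_ℚ(R)=4; free=4−4=0
SNF(R) diag = [5, 5, 5, 5] → torsion [5, 5, 5, 5]

Answer: M ≅ ℤ/5 ⊕ ℤ/5 ⊕ ℤ/5 ⊕ ℤ/5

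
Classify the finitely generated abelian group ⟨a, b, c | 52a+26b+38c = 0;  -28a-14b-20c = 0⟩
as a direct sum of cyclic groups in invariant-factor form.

Answer: M ≅ ℤ^1 ⊕ ℤ/2 ⊕ ℤ/6

Derivation:
rank_ℚ(R)=2; free=3−2=1
SNF(R) diag = [2, 6] → torsion [2, 6]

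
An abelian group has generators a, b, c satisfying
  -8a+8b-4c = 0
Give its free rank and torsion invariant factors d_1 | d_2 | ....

rank_ℚ(R)=1; free=3−1=2
SNF(R) diag = [4] → torsion [4]

Answer: M ≅ ℤ^2 ⊕ ℤ/4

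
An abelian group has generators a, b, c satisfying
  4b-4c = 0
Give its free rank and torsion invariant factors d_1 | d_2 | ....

rank_ℚ(R)=1; free=3−1=2
SNF(R) diag = [4] → torsion [4]

Answer: M ≅ ℤ^2 ⊕ ℤ/4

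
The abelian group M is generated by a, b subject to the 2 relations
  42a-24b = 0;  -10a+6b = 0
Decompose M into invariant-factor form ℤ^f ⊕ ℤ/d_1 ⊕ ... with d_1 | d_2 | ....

rank_ℚ(R)=2; free=2−2=0
SNF(R) diag = [2, 6] → torsion [2, 6]

Answer: M ≅ ℤ/2 ⊕ ℤ/6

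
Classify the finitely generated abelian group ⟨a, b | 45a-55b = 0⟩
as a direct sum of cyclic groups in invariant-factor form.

rank_ℚ(R)=1; free=2−1=1
SNF(R) diag = [5] → torsion [5]

Answer: M ≅ ℤ^1 ⊕ ℤ/5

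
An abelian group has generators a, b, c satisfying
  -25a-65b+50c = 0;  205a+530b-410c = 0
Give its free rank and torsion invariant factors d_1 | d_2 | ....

rank_ℚ(R)=2; free=3−2=1
SNF(R) diag = [5, 15] → torsion [5, 15]

Answer: M ≅ ℤ^1 ⊕ ℤ/5 ⊕ ℤ/15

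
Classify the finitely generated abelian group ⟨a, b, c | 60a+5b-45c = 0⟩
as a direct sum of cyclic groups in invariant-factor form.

rank_ℚ(R)=1; free=3−1=2
SNF(R) diag = [5] → torsion [5]

Answer: M ≅ ℤ^2 ⊕ ℤ/5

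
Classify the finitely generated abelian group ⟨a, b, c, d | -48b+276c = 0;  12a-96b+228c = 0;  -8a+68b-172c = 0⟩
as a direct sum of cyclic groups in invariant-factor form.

Answer: M ≅ ℤ^1 ⊕ ℤ/4 ⊕ ℤ/12 ⊕ ℤ/36

Derivation:
rank_ℚ(R)=3; free=4−3=1
SNF(R) diag = [4, 12, 36] → torsion [4, 12, 36]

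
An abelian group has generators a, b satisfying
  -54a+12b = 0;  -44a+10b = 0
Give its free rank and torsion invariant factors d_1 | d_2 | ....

rank_ℚ(R)=2; free=2−2=0
SNF(R) diag = [2, 6] → torsion [2, 6]

Answer: M ≅ ℤ/2 ⊕ ℤ/6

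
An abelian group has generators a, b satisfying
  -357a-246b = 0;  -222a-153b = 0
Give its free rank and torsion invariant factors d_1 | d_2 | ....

Answer: M ≅ ℤ/3 ⊕ ℤ/3

Derivation:
rank_ℚ(R)=2; free=2−2=0
SNF(R) diag = [3, 3] → torsion [3, 3]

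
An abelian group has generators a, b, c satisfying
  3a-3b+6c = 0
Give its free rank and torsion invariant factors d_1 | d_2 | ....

rank_ℚ(R)=1; free=3−1=2
SNF(R) diag = [3] → torsion [3]

Answer: M ≅ ℤ^2 ⊕ ℤ/3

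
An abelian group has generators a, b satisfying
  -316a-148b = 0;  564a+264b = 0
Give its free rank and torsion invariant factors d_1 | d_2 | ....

Answer: M ≅ ℤ/4 ⊕ ℤ/12

Derivation:
rank_ℚ(R)=2; free=2−2=0
SNF(R) diag = [4, 12] → torsion [4, 12]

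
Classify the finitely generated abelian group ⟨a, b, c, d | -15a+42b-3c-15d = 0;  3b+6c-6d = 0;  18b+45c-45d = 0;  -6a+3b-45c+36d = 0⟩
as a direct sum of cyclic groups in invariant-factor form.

rank_ℚ(R)=4; free=4−4=0
SNF(R) diag = [3, 3, 9, 9] → torsion [3, 3, 9, 9]

Answer: M ≅ ℤ/3 ⊕ ℤ/3 ⊕ ℤ/9 ⊕ ℤ/9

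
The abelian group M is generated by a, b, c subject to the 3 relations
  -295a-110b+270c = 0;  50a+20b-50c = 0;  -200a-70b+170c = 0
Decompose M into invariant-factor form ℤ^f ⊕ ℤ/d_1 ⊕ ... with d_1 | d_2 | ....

rank_ℚ(R)=3; free=3−3=0
SNF(R) diag = [5, 10, 10] → torsion [5, 10, 10]

Answer: M ≅ ℤ/5 ⊕ ℤ/10 ⊕ ℤ/10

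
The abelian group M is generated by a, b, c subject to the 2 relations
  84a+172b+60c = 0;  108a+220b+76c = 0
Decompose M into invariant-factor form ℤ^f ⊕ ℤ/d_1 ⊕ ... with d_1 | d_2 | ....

Answer: M ≅ ℤ^1 ⊕ ℤ/4 ⊕ ℤ/8

Derivation:
rank_ℚ(R)=2; free=3−2=1
SNF(R) diag = [4, 8] → torsion [4, 8]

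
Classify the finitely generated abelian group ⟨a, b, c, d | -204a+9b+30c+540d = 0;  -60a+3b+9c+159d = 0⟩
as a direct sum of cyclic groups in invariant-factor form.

rank_ℚ(R)=2; free=4−2=2
SNF(R) diag = [3, 3] → torsion [3, 3]

Answer: M ≅ ℤ^2 ⊕ ℤ/3 ⊕ ℤ/3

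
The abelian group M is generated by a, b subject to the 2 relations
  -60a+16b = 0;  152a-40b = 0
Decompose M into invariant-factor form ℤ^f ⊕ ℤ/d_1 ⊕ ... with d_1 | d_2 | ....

rank_ℚ(R)=2; free=2−2=0
SNF(R) diag = [4, 8] → torsion [4, 8]

Answer: M ≅ ℤ/4 ⊕ ℤ/8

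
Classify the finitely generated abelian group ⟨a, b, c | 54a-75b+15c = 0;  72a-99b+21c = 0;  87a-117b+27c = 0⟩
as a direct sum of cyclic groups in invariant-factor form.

rank_ℚ(R)=3; free=3−3=0
SNF(R) diag = [3, 3, 6] → torsion [3, 3, 6]

Answer: M ≅ ℤ/3 ⊕ ℤ/3 ⊕ ℤ/6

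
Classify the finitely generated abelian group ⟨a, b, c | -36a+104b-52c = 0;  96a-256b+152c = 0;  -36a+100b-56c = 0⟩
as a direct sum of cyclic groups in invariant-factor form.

Answer: M ≅ ℤ/4 ⊕ ℤ/12 ⊕ ℤ/24

Derivation:
rank_ℚ(R)=3; free=3−3=0
SNF(R) diag = [4, 12, 24] → torsion [4, 12, 24]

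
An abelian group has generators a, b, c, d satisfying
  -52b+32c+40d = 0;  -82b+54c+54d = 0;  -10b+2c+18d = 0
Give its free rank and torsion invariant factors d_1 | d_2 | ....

rank_ℚ(R)=3; free=4−3=1
SNF(R) diag = [2, 4, 8] → torsion [2, 4, 8]

Answer: M ≅ ℤ^1 ⊕ ℤ/2 ⊕ ℤ/4 ⊕ ℤ/8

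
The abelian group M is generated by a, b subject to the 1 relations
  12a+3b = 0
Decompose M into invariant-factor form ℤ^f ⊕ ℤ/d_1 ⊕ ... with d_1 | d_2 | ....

rank_ℚ(R)=1; free=2−1=1
SNF(R) diag = [3] → torsion [3]

Answer: M ≅ ℤ^1 ⊕ ℤ/3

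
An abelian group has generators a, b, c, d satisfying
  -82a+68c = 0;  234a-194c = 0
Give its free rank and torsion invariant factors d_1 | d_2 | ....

Answer: M ≅ ℤ^2 ⊕ ℤ/2 ⊕ ℤ/2

Derivation:
rank_ℚ(R)=2; free=4−2=2
SNF(R) diag = [2, 2] → torsion [2, 2]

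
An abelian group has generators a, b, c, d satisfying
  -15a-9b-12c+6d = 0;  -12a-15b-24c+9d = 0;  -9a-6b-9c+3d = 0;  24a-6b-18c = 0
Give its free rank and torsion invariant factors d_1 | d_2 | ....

rank_ℚ(R)=4; free=4−4=0
SNF(R) diag = [3, 3, 3, 6] → torsion [3, 3, 3, 6]

Answer: M ≅ ℤ/3 ⊕ ℤ/3 ⊕ ℤ/3 ⊕ ℤ/6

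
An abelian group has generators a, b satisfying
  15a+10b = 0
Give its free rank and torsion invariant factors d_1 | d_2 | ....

Answer: M ≅ ℤ^1 ⊕ ℤ/5

Derivation:
rank_ℚ(R)=1; free=2−1=1
SNF(R) diag = [5] → torsion [5]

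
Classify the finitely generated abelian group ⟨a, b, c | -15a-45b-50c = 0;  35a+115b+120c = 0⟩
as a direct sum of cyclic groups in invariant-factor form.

rank_ℚ(R)=2; free=3−2=1
SNF(R) diag = [5, 10] → torsion [5, 10]

Answer: M ≅ ℤ^1 ⊕ ℤ/5 ⊕ ℤ/10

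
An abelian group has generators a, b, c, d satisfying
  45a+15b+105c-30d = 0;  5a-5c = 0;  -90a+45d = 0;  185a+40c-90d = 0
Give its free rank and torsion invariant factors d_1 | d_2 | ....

Answer: M ≅ ℤ/5 ⊕ ℤ/15 ⊕ ℤ/45 ⊕ ℤ/45

Derivation:
rank_ℚ(R)=4; free=4−4=0
SNF(R) diag = [5, 15, 45, 45] → torsion [5, 15, 45, 45]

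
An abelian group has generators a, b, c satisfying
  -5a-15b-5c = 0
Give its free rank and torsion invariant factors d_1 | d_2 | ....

Answer: M ≅ ℤ^2 ⊕ ℤ/5

Derivation:
rank_ℚ(R)=1; free=3−1=2
SNF(R) diag = [5] → torsion [5]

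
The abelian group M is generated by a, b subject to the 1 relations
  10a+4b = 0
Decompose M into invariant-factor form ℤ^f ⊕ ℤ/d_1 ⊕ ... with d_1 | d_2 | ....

rank_ℚ(R)=1; free=2−1=1
SNF(R) diag = [2] → torsion [2]

Answer: M ≅ ℤ^1 ⊕ ℤ/2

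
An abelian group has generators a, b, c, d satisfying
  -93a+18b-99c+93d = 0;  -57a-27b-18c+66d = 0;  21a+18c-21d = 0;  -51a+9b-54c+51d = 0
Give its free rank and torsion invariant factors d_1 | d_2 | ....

rank_ℚ(R)=4; free=4−4=0
SNF(R) diag = [3, 9, 9, 9] → torsion [3, 9, 9, 9]

Answer: M ≅ ℤ/3 ⊕ ℤ/9 ⊕ ℤ/9 ⊕ ℤ/9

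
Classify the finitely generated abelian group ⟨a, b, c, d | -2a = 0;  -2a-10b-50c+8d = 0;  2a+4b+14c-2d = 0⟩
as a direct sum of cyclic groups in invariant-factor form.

rank_ℚ(R)=3; free=4−3=1
SNF(R) diag = [2, 2, 6] → torsion [2, 2, 6]

Answer: M ≅ ℤ^1 ⊕ ℤ/2 ⊕ ℤ/2 ⊕ ℤ/6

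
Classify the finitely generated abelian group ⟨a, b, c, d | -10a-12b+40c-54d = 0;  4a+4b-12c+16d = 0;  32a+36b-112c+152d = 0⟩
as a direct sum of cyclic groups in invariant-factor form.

rank_ℚ(R)=3; free=4−3=1
SNF(R) diag = [2, 4, 4] → torsion [2, 4, 4]

Answer: M ≅ ℤ^1 ⊕ ℤ/2 ⊕ ℤ/4 ⊕ ℤ/4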